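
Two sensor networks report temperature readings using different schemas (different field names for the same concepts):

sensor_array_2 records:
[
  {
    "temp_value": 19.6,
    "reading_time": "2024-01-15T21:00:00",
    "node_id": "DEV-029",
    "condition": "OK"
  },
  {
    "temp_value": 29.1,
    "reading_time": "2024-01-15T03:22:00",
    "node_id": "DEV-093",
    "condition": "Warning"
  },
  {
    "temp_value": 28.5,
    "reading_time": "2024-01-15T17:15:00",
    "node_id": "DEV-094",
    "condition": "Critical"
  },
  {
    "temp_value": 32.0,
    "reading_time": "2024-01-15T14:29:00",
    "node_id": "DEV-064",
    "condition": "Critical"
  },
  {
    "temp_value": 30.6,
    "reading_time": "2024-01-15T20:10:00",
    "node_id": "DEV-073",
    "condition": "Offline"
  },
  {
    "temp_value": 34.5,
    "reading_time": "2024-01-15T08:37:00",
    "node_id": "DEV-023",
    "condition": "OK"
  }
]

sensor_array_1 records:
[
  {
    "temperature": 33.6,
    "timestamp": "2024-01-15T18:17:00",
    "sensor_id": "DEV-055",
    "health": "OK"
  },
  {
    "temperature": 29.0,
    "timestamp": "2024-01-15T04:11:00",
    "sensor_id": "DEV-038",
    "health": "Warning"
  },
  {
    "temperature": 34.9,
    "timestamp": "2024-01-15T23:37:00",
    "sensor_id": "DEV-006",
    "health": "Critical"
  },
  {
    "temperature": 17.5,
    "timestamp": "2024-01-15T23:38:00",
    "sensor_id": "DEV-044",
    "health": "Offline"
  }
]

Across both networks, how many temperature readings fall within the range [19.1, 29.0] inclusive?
3

Schema mapping: "temp_value" (sensor_array_2) = "temperature" (sensor_array_1) = temperature

Readings in [19.1, 29.0] from sensor_array_2: 2
Readings in [19.1, 29.0] from sensor_array_1: 1

Total count: 2 + 1 = 3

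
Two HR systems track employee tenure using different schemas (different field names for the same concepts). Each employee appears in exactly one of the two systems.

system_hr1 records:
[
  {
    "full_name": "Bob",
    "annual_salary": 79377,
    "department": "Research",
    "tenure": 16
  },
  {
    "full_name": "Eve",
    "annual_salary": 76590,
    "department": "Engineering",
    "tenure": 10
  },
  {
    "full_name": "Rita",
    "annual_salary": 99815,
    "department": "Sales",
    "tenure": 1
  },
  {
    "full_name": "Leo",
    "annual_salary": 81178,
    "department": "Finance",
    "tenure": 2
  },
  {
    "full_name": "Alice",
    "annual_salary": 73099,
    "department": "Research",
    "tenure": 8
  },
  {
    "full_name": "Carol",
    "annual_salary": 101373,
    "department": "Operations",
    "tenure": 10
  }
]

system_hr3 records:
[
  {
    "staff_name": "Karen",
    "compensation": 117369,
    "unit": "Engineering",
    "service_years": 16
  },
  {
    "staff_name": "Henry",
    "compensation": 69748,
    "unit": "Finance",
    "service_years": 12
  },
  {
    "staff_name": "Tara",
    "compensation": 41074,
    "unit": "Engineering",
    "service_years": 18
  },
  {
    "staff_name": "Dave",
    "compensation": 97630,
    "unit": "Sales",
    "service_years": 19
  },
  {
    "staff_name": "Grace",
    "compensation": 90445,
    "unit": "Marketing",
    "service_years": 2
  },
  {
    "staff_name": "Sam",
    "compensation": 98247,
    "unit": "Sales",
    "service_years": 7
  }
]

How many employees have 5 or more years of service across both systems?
9

Reconcile schemas: "tenure" (system_hr1) = "service_years" (system_hr3) = years of service

From system_hr1: 4 employees with >= 5 years
From system_hr3: 5 employees with >= 5 years

Total: 4 + 5 = 9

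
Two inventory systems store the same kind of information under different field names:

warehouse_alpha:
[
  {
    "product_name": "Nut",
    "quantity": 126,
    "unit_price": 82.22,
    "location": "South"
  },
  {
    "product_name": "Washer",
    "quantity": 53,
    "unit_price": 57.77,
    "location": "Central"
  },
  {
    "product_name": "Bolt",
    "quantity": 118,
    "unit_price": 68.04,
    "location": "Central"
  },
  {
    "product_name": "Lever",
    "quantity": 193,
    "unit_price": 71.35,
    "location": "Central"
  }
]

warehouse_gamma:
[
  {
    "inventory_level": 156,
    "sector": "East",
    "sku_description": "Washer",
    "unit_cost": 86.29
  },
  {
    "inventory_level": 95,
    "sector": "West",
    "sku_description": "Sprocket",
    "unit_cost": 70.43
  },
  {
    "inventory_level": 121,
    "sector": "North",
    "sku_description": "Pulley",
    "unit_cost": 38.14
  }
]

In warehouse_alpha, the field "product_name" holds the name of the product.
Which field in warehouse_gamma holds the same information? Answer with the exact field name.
sku_description

In warehouse_alpha, "product_name" holds the name of the product.
The fields in warehouse_gamma are: "inventory_level", "sector", "sku_description", "unit_cost".
"sku_description" is the match: the name refers to the same concept and its values are product-name strings (e.g. 'Pulley', 'Sprocket').
The other fields ("inventory_level", "sector", "unit_cost") hold different kinds of data.

So "product_name" in warehouse_alpha corresponds to "sku_description" in warehouse_gamma.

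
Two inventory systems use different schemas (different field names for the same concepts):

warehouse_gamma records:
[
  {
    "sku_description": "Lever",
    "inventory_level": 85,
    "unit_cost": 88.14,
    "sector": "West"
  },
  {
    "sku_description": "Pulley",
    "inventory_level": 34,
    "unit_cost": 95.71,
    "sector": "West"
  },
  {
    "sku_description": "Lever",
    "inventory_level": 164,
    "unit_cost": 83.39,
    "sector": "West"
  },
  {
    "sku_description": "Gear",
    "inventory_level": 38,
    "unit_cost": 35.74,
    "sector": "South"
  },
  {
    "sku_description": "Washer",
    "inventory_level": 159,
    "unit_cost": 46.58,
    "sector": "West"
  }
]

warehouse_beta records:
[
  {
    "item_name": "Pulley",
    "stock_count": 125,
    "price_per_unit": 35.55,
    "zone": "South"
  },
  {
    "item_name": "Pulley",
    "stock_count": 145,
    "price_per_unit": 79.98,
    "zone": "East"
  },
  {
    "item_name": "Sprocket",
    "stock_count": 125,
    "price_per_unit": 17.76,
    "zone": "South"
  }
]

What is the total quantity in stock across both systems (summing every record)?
875

To reconcile these schemas, identify the field holding the quantity in stock in each system:
1. In warehouse_gamma it is "inventory_level"
2. In warehouse_beta it is "stock_count"

From warehouse_gamma: 85 + 34 + 164 + 38 + 159 = 480
From warehouse_beta: 125 + 145 + 125 = 395

Total: 480 + 395 = 875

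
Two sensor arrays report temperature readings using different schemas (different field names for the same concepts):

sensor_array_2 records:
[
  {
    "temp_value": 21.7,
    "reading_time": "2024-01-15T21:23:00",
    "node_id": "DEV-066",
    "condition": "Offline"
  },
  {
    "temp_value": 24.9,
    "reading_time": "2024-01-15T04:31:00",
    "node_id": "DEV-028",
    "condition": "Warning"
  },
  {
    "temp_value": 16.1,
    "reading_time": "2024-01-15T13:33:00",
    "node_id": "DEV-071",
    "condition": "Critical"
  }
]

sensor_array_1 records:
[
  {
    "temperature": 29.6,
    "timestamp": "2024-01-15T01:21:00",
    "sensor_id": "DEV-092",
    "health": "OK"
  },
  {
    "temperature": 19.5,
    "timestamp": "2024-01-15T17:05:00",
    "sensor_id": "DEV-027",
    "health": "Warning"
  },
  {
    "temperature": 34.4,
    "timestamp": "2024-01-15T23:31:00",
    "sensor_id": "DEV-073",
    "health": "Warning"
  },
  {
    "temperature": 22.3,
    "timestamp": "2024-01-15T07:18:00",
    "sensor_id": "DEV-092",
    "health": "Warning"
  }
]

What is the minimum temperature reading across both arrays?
16.1

Schema mapping: "temp_value" (sensor_array_2) = "temperature" (sensor_array_1) = temperature reading

Minimum in sensor_array_2: 16.1
Minimum in sensor_array_1: 19.5

Overall minimum: min(16.1, 19.5) = 16.1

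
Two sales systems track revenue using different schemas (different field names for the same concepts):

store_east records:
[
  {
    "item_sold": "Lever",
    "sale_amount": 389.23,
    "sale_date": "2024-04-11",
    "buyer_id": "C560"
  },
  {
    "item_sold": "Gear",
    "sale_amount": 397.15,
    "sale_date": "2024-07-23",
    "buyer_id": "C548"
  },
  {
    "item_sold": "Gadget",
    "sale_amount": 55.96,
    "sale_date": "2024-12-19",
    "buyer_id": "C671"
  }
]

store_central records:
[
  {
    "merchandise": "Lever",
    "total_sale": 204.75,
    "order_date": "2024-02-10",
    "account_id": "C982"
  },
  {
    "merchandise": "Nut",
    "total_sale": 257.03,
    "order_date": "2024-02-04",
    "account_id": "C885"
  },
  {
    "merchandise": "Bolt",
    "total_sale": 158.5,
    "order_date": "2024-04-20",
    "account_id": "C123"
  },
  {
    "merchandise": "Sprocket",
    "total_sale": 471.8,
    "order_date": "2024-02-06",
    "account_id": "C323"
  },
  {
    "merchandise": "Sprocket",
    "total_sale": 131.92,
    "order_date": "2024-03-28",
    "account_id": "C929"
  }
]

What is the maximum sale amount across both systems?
471.8

Reconcile: "sale_amount" (store_east) = "total_sale" (store_central) = sale amount

Maximum in store_east: 397.15
Maximum in store_central: 471.8

Overall maximum: max(397.15, 471.8) = 471.8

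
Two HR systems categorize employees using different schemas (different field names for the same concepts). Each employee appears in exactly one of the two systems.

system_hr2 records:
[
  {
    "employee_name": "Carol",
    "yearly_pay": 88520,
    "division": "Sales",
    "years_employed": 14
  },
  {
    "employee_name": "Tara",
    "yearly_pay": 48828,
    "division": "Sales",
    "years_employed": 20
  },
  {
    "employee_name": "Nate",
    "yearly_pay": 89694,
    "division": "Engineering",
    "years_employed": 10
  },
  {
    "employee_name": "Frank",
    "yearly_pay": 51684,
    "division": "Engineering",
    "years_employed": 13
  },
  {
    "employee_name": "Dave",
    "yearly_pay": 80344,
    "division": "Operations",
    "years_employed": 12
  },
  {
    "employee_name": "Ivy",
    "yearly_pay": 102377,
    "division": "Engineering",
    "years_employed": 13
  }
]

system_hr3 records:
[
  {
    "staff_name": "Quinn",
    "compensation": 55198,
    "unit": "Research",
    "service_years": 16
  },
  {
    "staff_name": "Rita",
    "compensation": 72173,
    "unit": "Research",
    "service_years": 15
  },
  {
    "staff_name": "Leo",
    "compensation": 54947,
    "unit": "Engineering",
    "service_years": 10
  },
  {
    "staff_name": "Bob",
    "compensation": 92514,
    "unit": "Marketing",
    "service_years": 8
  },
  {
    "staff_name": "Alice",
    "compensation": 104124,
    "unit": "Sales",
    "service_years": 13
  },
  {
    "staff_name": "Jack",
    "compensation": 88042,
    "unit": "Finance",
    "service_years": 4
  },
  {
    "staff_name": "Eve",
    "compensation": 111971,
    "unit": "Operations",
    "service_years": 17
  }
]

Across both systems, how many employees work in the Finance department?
1

Schema mapping: "division" (system_hr2) = "unit" (system_hr3) = department

Finance employees in system_hr2: 0
Finance employees in system_hr3: 1

Total in Finance: 0 + 1 = 1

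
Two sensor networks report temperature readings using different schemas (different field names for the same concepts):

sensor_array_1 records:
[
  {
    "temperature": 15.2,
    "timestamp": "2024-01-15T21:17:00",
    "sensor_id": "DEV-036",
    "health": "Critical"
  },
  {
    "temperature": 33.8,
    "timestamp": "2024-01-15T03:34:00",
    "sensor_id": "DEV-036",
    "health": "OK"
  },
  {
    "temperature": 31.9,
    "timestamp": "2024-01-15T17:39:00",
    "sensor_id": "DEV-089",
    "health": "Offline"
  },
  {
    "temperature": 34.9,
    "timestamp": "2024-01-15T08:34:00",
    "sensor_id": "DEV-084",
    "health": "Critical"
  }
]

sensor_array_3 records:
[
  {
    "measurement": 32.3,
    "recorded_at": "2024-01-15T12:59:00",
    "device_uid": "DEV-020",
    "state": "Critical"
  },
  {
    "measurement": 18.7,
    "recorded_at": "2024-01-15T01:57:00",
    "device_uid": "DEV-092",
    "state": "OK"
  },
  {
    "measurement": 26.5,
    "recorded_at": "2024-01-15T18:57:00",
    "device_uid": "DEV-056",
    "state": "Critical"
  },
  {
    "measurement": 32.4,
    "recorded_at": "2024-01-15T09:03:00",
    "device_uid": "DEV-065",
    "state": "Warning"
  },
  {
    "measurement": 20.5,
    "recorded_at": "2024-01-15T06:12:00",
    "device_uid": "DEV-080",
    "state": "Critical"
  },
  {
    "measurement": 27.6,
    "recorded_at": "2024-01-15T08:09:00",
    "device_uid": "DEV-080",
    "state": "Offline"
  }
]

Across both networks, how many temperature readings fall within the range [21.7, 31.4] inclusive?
2

Schema mapping: "temperature" (sensor_array_1) = "measurement" (sensor_array_3) = temperature

Readings in [21.7, 31.4] from sensor_array_1: 0
Readings in [21.7, 31.4] from sensor_array_3: 2

Total count: 0 + 2 = 2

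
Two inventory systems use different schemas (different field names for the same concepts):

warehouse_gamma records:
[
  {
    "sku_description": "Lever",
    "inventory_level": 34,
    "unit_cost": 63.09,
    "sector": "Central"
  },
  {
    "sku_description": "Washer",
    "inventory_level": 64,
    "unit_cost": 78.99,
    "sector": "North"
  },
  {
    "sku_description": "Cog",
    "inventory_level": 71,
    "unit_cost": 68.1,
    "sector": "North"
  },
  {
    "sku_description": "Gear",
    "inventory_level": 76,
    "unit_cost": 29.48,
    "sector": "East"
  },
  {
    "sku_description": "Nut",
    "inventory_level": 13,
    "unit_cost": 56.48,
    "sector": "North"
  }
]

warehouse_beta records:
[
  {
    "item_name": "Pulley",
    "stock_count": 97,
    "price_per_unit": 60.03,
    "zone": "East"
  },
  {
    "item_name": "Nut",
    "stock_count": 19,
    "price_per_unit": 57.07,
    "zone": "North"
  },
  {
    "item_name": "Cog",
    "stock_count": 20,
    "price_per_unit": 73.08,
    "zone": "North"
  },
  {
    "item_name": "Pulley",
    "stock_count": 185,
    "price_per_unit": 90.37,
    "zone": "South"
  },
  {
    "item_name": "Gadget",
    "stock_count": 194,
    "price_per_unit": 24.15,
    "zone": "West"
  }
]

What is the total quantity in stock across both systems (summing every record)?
773

To reconcile these schemas, identify the field holding the quantity in stock in each system:
1. In warehouse_gamma it is "inventory_level"
2. In warehouse_beta it is "stock_count"

From warehouse_gamma: 34 + 64 + 71 + 76 + 13 = 258
From warehouse_beta: 97 + 19 + 20 + 185 + 194 = 515

Total: 258 + 515 = 773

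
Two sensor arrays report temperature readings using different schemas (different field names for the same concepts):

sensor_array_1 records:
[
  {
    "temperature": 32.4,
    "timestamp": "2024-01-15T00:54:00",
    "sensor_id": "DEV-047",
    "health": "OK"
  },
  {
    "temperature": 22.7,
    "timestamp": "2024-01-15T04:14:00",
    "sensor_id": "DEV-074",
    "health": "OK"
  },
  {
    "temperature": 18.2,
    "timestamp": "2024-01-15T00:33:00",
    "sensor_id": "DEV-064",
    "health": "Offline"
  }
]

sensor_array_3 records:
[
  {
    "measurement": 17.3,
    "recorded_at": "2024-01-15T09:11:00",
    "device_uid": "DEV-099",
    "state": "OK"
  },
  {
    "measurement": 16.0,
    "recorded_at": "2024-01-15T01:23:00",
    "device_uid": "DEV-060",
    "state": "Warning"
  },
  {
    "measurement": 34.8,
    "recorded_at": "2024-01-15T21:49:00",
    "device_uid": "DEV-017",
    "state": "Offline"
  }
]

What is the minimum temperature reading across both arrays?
16.0

Schema mapping: "temperature" (sensor_array_1) = "measurement" (sensor_array_3) = temperature reading

Minimum in sensor_array_1: 18.2
Minimum in sensor_array_3: 16.0

Overall minimum: min(18.2, 16.0) = 16.0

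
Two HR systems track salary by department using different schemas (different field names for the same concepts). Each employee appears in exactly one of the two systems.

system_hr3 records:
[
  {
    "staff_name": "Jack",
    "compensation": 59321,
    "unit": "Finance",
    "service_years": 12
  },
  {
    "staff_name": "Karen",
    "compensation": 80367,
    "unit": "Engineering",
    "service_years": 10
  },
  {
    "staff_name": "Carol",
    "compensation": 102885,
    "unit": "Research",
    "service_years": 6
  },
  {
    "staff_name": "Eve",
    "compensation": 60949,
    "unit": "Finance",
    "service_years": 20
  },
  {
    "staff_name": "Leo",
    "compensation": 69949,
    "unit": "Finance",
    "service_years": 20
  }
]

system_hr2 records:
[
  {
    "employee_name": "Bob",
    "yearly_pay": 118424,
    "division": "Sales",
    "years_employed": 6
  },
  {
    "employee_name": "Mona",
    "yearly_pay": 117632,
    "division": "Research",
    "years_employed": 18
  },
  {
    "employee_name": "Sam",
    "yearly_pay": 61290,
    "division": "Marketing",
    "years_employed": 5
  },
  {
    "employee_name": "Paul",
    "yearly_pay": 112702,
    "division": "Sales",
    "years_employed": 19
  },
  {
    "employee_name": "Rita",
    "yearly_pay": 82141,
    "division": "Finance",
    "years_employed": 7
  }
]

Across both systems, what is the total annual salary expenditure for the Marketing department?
61290

Schema mappings:
- "unit" (system_hr3) = "division" (system_hr2) = department
- "compensation" (system_hr3) = "yearly_pay" (system_hr2) = salary

Marketing salaries from system_hr3: 0
Marketing salaries from system_hr2: 61290

Total: 0 + 61290 = 61290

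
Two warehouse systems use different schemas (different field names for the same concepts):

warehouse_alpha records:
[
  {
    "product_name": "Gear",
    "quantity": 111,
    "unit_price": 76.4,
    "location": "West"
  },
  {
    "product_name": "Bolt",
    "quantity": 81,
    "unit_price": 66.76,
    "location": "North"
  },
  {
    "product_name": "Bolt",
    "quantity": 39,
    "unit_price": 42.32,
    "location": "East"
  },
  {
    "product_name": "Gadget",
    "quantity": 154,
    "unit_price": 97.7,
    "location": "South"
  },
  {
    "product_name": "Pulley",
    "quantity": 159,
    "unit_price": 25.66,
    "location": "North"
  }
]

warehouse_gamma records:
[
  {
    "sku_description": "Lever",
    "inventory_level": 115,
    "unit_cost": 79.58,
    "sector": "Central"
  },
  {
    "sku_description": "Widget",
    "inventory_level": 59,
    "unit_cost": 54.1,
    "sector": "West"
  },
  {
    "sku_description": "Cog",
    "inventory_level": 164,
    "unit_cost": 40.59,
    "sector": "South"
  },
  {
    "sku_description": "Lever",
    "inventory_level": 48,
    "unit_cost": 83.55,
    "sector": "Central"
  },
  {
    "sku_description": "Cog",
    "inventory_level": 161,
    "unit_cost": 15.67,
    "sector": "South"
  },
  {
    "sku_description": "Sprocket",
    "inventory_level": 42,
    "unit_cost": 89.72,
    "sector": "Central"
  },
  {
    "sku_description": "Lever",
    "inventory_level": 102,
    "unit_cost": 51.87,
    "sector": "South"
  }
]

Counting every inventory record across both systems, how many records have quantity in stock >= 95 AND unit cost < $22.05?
1

Schema mappings:
- "quantity" (warehouse_alpha) = "inventory_level" (warehouse_gamma) = quantity
- "unit_price" (warehouse_alpha) = "unit_cost" (warehouse_gamma) = unit cost

Records meeting both conditions in warehouse_alpha: 0
Records meeting both conditions in warehouse_gamma: 1

Total: 0 + 1 = 1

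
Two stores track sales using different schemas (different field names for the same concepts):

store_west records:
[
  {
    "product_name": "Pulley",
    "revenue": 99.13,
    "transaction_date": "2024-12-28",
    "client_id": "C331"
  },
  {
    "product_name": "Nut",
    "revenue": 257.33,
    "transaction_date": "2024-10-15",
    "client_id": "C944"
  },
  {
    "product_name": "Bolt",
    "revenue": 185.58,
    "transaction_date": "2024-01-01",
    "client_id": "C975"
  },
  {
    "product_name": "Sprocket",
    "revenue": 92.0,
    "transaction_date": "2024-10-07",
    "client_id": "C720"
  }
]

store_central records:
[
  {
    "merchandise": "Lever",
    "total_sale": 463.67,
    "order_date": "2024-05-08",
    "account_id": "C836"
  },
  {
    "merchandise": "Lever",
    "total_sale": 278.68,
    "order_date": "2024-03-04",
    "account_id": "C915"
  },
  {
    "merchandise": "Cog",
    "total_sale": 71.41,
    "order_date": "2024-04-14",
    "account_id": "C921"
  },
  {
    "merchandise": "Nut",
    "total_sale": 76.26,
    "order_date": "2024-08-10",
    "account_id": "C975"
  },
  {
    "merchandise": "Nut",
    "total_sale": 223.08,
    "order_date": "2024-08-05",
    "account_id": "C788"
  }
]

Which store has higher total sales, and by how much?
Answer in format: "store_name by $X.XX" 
store_central by $479.06

Schema mapping: "revenue" (store_west) = "total_sale" (store_central) = sale amount

Total for store_west: 634.04
Total for store_central: 1113.10

Difference: |634.04 - 1113.10| = 479.06
store_central has higher sales by $479.06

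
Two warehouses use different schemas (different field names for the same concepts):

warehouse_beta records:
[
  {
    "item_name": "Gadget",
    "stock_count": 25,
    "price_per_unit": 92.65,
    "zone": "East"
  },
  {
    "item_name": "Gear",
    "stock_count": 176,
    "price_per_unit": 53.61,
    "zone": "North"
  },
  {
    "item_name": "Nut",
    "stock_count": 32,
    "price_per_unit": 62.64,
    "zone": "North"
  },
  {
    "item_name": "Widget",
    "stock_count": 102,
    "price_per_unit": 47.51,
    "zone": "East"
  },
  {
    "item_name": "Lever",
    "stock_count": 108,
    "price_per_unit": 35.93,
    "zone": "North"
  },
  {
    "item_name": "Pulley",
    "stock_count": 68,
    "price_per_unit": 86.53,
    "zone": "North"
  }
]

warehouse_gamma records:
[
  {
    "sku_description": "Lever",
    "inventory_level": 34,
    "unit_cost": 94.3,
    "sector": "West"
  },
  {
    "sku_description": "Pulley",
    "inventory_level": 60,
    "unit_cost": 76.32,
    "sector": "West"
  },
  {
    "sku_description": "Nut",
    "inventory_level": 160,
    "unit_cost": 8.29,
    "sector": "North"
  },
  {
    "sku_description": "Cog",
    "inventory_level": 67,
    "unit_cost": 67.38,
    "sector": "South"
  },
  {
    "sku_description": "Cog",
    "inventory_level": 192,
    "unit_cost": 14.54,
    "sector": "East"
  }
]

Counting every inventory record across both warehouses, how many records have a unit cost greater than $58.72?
6

Schema mapping: "price_per_unit" (warehouse_beta) = "unit_cost" (warehouse_gamma) = unit cost

Records > $58.72 in warehouse_beta: 3
Records > $58.72 in warehouse_gamma: 3

Total count: 3 + 3 = 6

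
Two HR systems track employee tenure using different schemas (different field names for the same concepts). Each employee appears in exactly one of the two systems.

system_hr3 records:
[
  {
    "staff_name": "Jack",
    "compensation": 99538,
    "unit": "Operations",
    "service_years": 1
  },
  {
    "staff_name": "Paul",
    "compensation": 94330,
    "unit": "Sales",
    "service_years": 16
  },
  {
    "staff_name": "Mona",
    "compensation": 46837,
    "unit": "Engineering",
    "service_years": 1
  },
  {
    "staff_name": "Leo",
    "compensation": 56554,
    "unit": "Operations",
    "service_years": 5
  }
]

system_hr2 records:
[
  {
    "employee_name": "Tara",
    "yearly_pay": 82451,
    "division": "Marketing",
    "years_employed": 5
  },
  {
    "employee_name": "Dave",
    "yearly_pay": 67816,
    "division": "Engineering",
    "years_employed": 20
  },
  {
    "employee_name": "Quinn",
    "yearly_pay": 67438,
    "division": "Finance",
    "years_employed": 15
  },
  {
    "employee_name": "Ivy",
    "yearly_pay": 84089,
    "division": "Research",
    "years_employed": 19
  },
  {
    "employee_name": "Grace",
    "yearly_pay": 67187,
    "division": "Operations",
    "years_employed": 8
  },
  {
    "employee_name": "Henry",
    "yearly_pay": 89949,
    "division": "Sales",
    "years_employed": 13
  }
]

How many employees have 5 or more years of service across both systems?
8

Reconcile schemas: "service_years" (system_hr3) = "years_employed" (system_hr2) = years of service

From system_hr3: 2 employees with >= 5 years
From system_hr2: 6 employees with >= 5 years

Total: 2 + 6 = 8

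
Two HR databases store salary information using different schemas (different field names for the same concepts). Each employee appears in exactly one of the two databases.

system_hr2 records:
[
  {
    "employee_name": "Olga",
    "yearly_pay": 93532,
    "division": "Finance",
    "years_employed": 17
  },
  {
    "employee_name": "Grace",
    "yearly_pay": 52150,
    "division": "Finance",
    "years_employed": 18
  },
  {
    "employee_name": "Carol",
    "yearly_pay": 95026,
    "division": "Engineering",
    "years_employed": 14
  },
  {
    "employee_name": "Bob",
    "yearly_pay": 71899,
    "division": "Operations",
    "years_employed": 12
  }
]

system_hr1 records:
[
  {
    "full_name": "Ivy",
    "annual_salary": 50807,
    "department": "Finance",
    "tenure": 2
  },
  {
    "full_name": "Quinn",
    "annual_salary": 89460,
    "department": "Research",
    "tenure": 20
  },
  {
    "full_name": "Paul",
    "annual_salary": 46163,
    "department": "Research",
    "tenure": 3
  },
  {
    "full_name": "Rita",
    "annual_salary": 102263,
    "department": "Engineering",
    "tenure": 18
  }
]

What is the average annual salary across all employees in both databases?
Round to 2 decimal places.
75162.50

Schema mapping: "yearly_pay" (system_hr2) = "annual_salary" (system_hr1) = annual salary

All salaries: [93532, 52150, 95026, 71899, 50807, 89460, 46163, 102263]
Sum: 601300
Count: 8
Average: 601300 / 8 = 75162.50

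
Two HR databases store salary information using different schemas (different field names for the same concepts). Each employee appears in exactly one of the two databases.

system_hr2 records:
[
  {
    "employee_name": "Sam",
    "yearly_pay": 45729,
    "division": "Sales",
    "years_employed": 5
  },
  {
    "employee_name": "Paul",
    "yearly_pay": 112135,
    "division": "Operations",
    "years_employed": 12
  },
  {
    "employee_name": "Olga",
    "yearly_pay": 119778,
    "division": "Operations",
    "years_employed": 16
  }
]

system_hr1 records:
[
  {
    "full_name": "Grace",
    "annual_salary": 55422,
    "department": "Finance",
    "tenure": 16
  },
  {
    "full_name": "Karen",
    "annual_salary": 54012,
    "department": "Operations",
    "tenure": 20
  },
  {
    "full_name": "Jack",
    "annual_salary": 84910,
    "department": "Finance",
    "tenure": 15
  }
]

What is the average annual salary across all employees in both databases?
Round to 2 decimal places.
78664.33

Schema mapping: "yearly_pay" (system_hr2) = "annual_salary" (system_hr1) = annual salary

All salaries: [45729, 112135, 119778, 55422, 54012, 84910]
Sum: 471986
Count: 6
Average: 471986 / 6 = 78664.33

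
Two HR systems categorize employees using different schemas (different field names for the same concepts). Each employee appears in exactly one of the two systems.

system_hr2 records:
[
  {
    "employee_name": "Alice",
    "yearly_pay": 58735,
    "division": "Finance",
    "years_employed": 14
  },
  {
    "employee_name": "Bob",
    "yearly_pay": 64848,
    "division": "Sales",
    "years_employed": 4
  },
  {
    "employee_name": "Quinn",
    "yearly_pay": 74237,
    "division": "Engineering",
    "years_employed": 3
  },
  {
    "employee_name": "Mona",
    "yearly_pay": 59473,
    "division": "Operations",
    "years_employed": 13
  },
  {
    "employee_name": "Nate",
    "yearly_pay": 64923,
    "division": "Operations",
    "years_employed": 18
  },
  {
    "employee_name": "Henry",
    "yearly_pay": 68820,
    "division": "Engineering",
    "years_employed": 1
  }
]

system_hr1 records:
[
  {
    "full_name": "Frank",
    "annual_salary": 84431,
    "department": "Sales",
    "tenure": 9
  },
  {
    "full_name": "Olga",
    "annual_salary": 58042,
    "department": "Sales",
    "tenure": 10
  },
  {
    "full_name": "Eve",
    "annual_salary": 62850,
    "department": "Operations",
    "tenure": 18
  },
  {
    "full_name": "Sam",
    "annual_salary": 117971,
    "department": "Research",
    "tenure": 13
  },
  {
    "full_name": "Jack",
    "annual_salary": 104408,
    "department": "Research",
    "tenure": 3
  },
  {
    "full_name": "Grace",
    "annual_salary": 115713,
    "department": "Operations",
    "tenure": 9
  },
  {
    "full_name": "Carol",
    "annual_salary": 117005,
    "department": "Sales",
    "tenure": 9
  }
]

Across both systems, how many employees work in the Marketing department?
0

Schema mapping: "division" (system_hr2) = "department" (system_hr1) = department

Marketing employees in system_hr2: 0
Marketing employees in system_hr1: 0

Total in Marketing: 0 + 0 = 0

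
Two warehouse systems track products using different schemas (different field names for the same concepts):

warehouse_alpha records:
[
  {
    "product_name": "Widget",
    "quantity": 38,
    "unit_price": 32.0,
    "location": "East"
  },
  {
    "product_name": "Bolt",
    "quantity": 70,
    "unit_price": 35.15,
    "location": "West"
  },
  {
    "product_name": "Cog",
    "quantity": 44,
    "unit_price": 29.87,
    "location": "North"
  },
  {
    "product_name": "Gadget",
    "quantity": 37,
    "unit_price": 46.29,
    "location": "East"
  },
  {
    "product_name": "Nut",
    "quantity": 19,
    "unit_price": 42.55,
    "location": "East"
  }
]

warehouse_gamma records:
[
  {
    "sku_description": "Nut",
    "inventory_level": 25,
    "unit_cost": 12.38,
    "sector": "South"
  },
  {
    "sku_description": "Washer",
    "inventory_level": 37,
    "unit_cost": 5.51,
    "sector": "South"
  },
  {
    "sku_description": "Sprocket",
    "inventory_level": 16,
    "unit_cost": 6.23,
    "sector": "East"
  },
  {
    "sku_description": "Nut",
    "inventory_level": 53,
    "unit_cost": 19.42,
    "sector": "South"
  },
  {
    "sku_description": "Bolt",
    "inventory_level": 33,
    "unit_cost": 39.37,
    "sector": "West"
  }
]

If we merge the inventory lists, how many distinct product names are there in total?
7

Schema mapping: "product_name" (warehouse_alpha) = "sku_description" (warehouse_gamma) = product name

Products in warehouse_alpha: ['Bolt', 'Cog', 'Gadget', 'Nut', 'Widget']
Products in warehouse_gamma: ['Bolt', 'Nut', 'Sprocket', 'Washer']

Union (unique products): ['Bolt', 'Cog', 'Gadget', 'Nut', 'Sprocket', 'Washer', 'Widget']
Count: 7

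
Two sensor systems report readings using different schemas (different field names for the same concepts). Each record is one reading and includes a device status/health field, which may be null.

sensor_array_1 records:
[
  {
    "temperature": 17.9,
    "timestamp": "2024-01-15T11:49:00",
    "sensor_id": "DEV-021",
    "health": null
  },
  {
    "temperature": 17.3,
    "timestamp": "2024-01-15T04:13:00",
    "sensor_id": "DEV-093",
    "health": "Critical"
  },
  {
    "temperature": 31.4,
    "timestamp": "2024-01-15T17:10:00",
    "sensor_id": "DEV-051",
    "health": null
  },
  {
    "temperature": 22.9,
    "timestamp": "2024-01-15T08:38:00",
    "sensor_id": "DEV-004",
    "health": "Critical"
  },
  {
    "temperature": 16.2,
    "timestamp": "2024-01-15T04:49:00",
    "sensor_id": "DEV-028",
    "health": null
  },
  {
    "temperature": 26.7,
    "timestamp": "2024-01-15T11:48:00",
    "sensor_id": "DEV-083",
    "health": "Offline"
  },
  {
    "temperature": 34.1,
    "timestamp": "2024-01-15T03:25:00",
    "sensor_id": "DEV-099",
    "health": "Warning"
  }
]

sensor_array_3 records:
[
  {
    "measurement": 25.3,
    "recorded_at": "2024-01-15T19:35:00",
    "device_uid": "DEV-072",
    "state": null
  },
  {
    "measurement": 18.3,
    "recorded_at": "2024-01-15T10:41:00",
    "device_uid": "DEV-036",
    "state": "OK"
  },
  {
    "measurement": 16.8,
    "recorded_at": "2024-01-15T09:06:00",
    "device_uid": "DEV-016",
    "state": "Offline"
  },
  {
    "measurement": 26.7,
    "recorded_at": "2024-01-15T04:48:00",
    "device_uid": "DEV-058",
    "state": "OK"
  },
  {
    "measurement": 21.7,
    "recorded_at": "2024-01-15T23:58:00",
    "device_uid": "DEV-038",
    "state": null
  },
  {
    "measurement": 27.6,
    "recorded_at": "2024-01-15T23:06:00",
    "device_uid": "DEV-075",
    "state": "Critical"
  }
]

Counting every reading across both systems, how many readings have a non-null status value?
8

Schema mapping: "health" (sensor_array_1) = "state" (sensor_array_3) = status

Non-null in sensor_array_1: 4
Non-null in sensor_array_3: 4

Total non-null: 4 + 4 = 8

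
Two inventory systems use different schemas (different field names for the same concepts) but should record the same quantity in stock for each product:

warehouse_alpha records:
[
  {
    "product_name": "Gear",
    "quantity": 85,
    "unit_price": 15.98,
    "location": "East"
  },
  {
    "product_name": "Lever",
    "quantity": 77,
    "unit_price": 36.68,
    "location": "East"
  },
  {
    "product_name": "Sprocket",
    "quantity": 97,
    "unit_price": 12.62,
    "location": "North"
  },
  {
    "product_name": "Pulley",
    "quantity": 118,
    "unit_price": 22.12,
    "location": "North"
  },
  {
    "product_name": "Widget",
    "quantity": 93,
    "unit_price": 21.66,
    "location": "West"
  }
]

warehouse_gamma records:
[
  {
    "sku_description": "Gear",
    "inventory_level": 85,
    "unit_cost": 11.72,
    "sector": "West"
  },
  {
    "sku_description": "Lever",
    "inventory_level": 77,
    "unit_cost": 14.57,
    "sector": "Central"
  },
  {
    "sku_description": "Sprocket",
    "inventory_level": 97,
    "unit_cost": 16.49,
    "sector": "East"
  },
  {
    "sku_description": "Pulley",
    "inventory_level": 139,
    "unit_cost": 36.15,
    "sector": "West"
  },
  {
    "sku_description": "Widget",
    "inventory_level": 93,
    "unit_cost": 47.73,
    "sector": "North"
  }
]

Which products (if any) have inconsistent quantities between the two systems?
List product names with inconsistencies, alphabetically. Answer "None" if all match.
Pulley

Schema mappings:
- "product_name" (warehouse_alpha) = "sku_description" (warehouse_gamma) = product name
- "quantity" (warehouse_alpha) = "inventory_level" (warehouse_gamma) = quantity

Comparison:
  Gear: 85 vs 85 - MATCH
  Lever: 77 vs 77 - MATCH
  Sprocket: 97 vs 97 - MATCH
  Pulley: 118 vs 139 - MISMATCH
  Widget: 93 vs 93 - MATCH

Products with inconsistencies: Pulley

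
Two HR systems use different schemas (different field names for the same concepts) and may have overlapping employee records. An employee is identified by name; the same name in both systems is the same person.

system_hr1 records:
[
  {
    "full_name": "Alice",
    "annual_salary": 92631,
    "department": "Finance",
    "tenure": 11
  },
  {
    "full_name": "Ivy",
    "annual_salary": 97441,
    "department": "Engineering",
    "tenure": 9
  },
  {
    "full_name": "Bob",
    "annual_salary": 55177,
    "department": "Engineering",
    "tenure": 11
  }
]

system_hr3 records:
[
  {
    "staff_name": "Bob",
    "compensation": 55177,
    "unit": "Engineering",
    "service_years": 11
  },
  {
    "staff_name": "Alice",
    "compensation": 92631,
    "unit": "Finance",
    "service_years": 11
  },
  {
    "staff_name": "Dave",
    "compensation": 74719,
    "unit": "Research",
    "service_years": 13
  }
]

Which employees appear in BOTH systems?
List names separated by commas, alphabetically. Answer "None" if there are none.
Alice, Bob

Schema mapping: "full_name" (system_hr1) = "staff_name" (system_hr3) = employee name

Names in system_hr1: ['Alice', 'Bob', 'Ivy']
Names in system_hr3: ['Alice', 'Bob', 'Dave']

Intersection: ['Alice', 'Bob']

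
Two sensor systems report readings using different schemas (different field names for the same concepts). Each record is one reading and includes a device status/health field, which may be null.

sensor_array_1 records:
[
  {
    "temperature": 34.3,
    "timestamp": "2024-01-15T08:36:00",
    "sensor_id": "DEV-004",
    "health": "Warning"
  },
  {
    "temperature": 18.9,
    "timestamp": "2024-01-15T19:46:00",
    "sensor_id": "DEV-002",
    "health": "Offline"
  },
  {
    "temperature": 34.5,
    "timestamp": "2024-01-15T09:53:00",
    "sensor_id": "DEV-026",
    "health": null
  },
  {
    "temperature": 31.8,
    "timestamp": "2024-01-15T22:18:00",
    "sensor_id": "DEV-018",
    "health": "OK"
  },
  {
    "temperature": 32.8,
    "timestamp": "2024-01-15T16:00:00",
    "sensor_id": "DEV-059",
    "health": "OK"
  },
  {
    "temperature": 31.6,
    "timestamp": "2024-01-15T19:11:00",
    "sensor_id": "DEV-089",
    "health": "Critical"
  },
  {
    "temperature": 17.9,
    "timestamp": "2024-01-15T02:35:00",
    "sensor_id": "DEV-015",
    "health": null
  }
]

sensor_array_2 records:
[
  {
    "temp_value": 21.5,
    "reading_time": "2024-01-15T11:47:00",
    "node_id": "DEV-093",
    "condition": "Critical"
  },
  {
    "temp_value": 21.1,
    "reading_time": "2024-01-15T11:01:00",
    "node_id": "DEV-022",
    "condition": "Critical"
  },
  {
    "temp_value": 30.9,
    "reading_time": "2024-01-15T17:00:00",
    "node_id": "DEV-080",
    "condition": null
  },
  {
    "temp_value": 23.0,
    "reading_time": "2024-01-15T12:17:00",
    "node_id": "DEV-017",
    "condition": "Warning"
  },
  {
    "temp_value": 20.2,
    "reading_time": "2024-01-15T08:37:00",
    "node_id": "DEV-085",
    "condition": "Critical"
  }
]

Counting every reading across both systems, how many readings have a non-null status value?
9

Schema mapping: "health" (sensor_array_1) = "condition" (sensor_array_2) = status

Non-null in sensor_array_1: 5
Non-null in sensor_array_2: 4

Total non-null: 5 + 4 = 9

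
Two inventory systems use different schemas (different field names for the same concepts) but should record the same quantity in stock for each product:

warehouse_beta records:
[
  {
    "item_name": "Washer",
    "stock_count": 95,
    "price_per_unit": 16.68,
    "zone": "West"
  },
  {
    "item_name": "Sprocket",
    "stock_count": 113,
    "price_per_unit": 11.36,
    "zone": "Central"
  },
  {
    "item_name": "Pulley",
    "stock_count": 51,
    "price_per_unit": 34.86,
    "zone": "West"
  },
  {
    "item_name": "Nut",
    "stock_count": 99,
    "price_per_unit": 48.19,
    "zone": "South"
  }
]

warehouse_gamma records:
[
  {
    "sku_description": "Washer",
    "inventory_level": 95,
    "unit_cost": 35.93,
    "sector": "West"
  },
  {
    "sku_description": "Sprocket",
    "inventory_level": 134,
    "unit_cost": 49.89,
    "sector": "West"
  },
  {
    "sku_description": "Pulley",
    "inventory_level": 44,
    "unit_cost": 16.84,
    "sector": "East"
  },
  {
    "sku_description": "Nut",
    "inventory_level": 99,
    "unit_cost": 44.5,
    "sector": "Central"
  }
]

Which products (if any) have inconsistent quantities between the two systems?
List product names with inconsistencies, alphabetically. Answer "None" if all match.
Pulley, Sprocket

Schema mappings:
- "item_name" (warehouse_beta) = "sku_description" (warehouse_gamma) = product name
- "stock_count" (warehouse_beta) = "inventory_level" (warehouse_gamma) = quantity

Comparison:
  Washer: 95 vs 95 - MATCH
  Sprocket: 113 vs 134 - MISMATCH
  Pulley: 51 vs 44 - MISMATCH
  Nut: 99 vs 99 - MATCH

Products with inconsistencies: Pulley, Sprocket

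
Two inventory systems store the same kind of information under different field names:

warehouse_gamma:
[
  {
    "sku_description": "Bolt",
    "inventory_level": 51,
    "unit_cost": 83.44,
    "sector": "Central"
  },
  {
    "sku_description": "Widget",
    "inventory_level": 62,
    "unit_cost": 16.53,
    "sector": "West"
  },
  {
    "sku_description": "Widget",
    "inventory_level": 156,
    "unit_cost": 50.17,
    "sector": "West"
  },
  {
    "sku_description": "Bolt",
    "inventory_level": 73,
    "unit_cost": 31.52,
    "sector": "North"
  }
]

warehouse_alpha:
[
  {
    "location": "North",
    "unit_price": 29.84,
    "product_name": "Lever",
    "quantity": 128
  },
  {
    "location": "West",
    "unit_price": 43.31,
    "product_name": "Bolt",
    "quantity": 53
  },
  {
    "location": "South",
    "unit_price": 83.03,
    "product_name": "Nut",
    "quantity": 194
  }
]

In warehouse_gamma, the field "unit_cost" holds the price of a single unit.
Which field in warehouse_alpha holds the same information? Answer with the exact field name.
unit_price

In warehouse_gamma, "unit_cost" holds the price of a single unit.
The fields in warehouse_alpha are: "location", "unit_price", "product_name", "quantity".
"unit_price" is the match: the name refers to the same concept and its values are decimal currency amounts (e.g. 29.84, 43.31).
The other fields ("location", "product_name", "quantity") hold different kinds of data.

So "unit_cost" in warehouse_gamma corresponds to "unit_price" in warehouse_alpha.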